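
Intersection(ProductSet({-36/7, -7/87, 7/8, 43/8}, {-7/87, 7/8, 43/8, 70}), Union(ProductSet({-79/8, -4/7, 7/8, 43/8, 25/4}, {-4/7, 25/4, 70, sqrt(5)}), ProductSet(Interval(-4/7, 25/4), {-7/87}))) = Union(ProductSet({7/8, 43/8}, {70}), ProductSet({-7/87, 7/8, 43/8}, {-7/87}))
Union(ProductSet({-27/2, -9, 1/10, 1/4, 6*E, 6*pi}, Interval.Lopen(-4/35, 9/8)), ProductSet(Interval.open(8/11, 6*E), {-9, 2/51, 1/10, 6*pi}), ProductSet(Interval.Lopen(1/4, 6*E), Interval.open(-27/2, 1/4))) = Union(ProductSet({-27/2, -9, 1/10, 1/4, 6*E, 6*pi}, Interval.Lopen(-4/35, 9/8)), ProductSet(Interval.Lopen(1/4, 6*E), Interval.open(-27/2, 1/4)), ProductSet(Interval.open(8/11, 6*E), {-9, 2/51, 1/10, 6*pi}))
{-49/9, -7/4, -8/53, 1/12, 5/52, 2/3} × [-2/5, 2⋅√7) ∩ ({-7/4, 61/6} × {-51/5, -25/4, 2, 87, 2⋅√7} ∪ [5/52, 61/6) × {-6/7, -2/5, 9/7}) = ({-7/4} × {2}) ∪ ({5/52, 2/3} × {-2/5, 9/7})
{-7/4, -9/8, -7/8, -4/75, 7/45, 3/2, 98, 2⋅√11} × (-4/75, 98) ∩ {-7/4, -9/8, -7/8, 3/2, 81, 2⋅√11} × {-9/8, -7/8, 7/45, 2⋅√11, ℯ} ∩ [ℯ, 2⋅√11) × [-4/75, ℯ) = ∅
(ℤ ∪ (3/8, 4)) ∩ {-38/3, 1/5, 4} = {4}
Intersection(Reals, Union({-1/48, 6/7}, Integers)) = Union({-1/48, 6/7}, Integers)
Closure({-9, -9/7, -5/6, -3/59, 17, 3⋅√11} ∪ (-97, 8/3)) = [-97, 8/3] ∪ {17, 3⋅√11}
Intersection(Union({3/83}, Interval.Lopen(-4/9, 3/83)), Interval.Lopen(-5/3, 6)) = Interval.Lopen(-4/9, 3/83)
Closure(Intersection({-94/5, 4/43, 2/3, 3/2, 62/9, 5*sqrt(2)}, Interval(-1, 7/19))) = {4/43}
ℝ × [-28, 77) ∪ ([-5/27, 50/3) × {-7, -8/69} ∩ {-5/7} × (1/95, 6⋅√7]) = ℝ × [-28, 77)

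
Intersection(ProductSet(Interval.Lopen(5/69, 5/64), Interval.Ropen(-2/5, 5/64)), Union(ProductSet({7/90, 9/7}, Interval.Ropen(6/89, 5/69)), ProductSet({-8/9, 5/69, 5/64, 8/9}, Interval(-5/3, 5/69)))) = Union(ProductSet({7/90}, Interval.Ropen(6/89, 5/69)), ProductSet({5/64}, Interval(-2/5, 5/69)))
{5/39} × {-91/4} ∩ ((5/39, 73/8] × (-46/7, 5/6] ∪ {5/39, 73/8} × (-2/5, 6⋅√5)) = ∅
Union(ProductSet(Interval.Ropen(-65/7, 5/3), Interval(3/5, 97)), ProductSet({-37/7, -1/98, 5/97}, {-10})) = Union(ProductSet({-37/7, -1/98, 5/97}, {-10}), ProductSet(Interval.Ropen(-65/7, 5/3), Interval(3/5, 97)))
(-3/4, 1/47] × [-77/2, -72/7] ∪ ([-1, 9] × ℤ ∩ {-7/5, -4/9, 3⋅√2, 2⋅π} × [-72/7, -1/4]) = ((-3/4, 1/47] × [-77/2, -72/7]) ∪ ({-4/9, 3⋅√2, 2⋅π} × {-10, -9, …, -1})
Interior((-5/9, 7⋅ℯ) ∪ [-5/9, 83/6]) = (-5/9, 7⋅ℯ)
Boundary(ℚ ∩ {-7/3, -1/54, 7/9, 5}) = {-7/3, -1/54, 7/9, 5}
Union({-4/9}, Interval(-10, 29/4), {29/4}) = Interval(-10, 29/4)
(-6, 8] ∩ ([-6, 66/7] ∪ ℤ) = (-6, 8] ∪ {-5, -4, …, 8}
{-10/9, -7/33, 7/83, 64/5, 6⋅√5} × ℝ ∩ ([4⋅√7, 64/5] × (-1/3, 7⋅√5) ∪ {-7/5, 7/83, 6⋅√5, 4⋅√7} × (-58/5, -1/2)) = ({64/5} × (-1/3, 7⋅√5)) ∪ ({7/83, 6⋅√5} × (-58/5, -1/2))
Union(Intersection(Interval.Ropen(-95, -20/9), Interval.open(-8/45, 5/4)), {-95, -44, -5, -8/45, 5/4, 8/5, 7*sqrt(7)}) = {-95, -44, -5, -8/45, 5/4, 8/5, 7*sqrt(7)}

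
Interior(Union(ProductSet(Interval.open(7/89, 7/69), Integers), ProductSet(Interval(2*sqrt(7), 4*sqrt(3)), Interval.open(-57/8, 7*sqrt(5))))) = ProductSet(Interval.open(2*sqrt(7), 4*sqrt(3)), Interval.open(-57/8, 7*sqrt(5)))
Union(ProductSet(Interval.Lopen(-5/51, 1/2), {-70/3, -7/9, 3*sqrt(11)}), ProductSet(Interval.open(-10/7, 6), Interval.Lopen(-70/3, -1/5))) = Union(ProductSet(Interval.open(-10/7, 6), Interval.Lopen(-70/3, -1/5)), ProductSet(Interval.Lopen(-5/51, 1/2), {-70/3, -7/9, 3*sqrt(11)}))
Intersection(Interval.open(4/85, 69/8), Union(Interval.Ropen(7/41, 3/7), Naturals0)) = Union(Interval.Ropen(7/41, 3/7), Range(1, 9, 1))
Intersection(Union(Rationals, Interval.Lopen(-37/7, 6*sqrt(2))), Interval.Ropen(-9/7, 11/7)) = Union(Intersection(Interval.Ropen(-9/7, 11/7), Rationals), Interval.Ropen(-9/7, 11/7))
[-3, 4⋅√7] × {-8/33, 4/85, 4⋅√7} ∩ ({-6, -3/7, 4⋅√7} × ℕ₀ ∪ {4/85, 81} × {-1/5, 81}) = ∅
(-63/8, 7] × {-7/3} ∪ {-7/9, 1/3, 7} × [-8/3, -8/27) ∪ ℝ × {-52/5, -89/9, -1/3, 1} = (ℝ × {-52/5, -89/9, -1/3, 1}) ∪ ((-63/8, 7] × {-7/3}) ∪ ({-7/9, 1/3, 7} × [-8/3, -8/27))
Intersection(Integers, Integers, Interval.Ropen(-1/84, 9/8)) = Range(0, 2, 1)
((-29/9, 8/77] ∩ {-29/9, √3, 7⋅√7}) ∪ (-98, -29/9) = (-98, -29/9)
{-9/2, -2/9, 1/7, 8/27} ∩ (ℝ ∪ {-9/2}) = {-9/2, -2/9, 1/7, 8/27}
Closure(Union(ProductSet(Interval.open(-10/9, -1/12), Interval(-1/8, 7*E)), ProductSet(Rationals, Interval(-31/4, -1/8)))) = Union(ProductSet(Interval(-10/9, -1/12), Interval(-1/8, 7*E)), ProductSet(Union(Interval(-oo, oo), Rationals), Interval(-31/4, -1/8)))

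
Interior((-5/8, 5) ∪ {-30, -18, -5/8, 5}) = (-5/8, 5)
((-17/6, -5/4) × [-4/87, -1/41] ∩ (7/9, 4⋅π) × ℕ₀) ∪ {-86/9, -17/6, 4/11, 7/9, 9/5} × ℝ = {-86/9, -17/6, 4/11, 7/9, 9/5} × ℝ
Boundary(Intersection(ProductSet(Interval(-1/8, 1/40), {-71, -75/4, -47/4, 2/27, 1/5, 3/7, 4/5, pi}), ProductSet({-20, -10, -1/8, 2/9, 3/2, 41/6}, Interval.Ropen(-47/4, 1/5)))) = ProductSet({-1/8}, {-47/4, 2/27})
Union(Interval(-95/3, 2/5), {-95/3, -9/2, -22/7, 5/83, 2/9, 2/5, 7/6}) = Union({7/6}, Interval(-95/3, 2/5))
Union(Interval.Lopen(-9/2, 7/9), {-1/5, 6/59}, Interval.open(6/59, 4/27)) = Interval.Lopen(-9/2, 7/9)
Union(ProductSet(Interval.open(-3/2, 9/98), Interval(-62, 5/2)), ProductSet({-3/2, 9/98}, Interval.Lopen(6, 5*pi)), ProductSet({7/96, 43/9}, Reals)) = Union(ProductSet({-3/2, 9/98}, Interval.Lopen(6, 5*pi)), ProductSet({7/96, 43/9}, Reals), ProductSet(Interval.open(-3/2, 9/98), Interval(-62, 5/2)))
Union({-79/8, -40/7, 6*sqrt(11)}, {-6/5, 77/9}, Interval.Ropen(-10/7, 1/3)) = Union({-79/8, -40/7, 77/9, 6*sqrt(11)}, Interval.Ropen(-10/7, 1/3))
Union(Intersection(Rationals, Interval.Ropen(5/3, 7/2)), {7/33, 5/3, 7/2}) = Union({7/33, 7/2}, Intersection(Interval.Ropen(5/3, 7/2), Rationals))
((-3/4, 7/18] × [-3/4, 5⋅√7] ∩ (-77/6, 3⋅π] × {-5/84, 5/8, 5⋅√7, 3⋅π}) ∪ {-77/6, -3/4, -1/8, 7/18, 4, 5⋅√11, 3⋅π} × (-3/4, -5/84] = ((-3/4, 7/18] × {-5/84, 5/8, 5⋅√7, 3⋅π}) ∪ ({-77/6, -3/4, -1/8, 7/18, 4, 5⋅√11, 3⋅π} × (-3/4, -5/84])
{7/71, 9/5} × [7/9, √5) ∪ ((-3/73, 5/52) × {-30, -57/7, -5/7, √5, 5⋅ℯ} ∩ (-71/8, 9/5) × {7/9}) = {7/71, 9/5} × [7/9, √5)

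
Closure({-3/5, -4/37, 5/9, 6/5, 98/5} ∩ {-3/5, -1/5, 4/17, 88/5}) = {-3/5}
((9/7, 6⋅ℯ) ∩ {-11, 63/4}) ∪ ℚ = ℚ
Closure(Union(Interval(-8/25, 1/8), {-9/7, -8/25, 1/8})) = Union({-9/7}, Interval(-8/25, 1/8))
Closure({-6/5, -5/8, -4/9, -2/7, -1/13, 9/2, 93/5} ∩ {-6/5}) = {-6/5}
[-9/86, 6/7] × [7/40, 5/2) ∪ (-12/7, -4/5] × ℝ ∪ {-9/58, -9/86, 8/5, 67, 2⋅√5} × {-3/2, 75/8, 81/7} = ((-12/7, -4/5] × ℝ) ∪ ([-9/86, 6/7] × [7/40, 5/2)) ∪ ({-9/58, -9/86, 8/5, 67, 2⋅√5} × {-3/2, 75/8, 81/7})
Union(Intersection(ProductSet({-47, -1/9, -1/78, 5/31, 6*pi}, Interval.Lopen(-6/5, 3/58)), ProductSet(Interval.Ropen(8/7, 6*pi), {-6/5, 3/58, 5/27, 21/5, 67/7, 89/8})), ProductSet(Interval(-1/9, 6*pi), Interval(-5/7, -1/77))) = ProductSet(Interval(-1/9, 6*pi), Interval(-5/7, -1/77))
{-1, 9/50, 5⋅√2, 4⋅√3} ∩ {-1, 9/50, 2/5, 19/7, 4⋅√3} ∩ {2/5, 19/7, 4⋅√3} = {4⋅√3}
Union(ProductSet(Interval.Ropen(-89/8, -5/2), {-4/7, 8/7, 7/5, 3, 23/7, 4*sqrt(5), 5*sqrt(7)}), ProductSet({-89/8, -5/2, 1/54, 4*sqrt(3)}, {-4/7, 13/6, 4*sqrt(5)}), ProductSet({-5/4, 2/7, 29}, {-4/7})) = Union(ProductSet({-5/4, 2/7, 29}, {-4/7}), ProductSet({-89/8, -5/2, 1/54, 4*sqrt(3)}, {-4/7, 13/6, 4*sqrt(5)}), ProductSet(Interval.Ropen(-89/8, -5/2), {-4/7, 8/7, 7/5, 3, 23/7, 4*sqrt(5), 5*sqrt(7)}))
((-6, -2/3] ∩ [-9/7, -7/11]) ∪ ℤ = ℤ ∪ [-9/7, -2/3]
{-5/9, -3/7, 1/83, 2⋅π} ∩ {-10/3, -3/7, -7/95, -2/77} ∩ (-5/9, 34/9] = {-3/7}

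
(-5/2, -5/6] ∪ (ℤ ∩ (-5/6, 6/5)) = (-5/2, -5/6] ∪ {0, 1}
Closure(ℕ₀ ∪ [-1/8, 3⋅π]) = [-1/8, 3⋅π] ∪ ℕ₀ ∪ (ℕ₀ \ (-1/8, 3⋅π))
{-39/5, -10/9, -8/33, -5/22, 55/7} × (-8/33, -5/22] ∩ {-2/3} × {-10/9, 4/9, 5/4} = ∅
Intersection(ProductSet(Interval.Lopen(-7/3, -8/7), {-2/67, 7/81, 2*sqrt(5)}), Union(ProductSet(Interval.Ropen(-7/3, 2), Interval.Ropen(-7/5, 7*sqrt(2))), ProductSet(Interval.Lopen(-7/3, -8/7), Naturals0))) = ProductSet(Interval.Lopen(-7/3, -8/7), {-2/67, 7/81, 2*sqrt(5)})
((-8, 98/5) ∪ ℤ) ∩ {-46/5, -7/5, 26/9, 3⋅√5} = {-7/5, 26/9, 3⋅√5}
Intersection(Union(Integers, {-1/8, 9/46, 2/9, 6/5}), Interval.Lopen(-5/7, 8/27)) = Union({-1/8, 9/46, 2/9}, Range(0, 1, 1))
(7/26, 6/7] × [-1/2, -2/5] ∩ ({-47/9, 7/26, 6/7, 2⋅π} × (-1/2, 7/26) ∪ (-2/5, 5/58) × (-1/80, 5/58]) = {6/7} × (-1/2, -2/5]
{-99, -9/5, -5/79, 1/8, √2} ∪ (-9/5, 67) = {-99} ∪ [-9/5, 67)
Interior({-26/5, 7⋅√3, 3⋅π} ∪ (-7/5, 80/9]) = (-7/5, 80/9)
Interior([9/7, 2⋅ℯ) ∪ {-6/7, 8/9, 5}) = (9/7, 2⋅ℯ)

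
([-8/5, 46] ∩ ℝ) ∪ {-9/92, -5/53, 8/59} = [-8/5, 46]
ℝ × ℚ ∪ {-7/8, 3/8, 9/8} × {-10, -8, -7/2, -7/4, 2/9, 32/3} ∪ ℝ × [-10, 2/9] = ℝ × (ℚ ∪ [-10, 2/9])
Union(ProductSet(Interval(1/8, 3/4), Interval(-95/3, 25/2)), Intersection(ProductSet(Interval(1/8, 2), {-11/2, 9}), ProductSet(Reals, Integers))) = Union(ProductSet(Interval(1/8, 3/4), Interval(-95/3, 25/2)), ProductSet(Interval(1/8, 2), {9}))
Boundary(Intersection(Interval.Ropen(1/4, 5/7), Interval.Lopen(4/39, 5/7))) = {1/4, 5/7}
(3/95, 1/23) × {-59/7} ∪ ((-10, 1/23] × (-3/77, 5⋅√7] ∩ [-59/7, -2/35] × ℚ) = ((3/95, 1/23) × {-59/7}) ∪ ([-59/7, -2/35] × (ℚ ∩ (-3/77, 5⋅√7]))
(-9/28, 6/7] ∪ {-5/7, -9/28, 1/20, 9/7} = {-5/7, 9/7} ∪ [-9/28, 6/7]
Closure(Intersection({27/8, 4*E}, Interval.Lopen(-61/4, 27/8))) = {27/8}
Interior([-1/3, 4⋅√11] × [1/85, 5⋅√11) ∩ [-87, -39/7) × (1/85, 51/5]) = ∅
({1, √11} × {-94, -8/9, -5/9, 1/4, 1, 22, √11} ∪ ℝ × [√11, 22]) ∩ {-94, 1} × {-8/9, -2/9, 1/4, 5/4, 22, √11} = ({-94, 1} × {22, √11}) ∪ ({1} × {-8/9, 1/4, 22, √11})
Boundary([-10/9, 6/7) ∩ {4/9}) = {4/9}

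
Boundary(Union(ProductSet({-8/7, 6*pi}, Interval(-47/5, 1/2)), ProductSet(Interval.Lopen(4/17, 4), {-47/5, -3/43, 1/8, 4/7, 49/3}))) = Union(ProductSet({-8/7, 6*pi}, Interval(-47/5, 1/2)), ProductSet(Interval(4/17, 4), {-47/5, -3/43, 1/8, 4/7, 49/3}))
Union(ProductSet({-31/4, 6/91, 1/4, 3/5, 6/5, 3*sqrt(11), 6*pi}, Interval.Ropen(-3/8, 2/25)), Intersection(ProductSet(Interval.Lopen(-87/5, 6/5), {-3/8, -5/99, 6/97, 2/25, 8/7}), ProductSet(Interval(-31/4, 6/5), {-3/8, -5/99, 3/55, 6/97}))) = Union(ProductSet({-31/4, 6/91, 1/4, 3/5, 6/5, 3*sqrt(11), 6*pi}, Interval.Ropen(-3/8, 2/25)), ProductSet(Interval(-31/4, 6/5), {-3/8, -5/99, 6/97}))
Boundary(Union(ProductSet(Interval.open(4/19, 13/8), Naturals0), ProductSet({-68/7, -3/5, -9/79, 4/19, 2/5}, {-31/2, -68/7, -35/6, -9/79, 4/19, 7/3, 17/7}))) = Union(ProductSet({-68/7, -3/5, -9/79, 4/19, 2/5}, {-31/2, -68/7, -35/6, -9/79, 4/19, 7/3, 17/7}), ProductSet(Interval(4/19, 13/8), Naturals0))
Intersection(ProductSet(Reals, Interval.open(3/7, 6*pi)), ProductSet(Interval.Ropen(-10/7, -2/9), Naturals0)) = ProductSet(Interval.Ropen(-10/7, -2/9), Range(1, 19, 1))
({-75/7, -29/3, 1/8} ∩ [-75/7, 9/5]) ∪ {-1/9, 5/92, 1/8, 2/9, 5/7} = {-75/7, -29/3, -1/9, 5/92, 1/8, 2/9, 5/7}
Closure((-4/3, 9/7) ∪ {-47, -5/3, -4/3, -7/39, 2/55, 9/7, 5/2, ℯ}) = {-47, -5/3, 5/2, ℯ} ∪ [-4/3, 9/7]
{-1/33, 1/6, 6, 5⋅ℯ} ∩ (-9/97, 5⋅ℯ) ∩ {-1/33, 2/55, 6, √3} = {-1/33, 6}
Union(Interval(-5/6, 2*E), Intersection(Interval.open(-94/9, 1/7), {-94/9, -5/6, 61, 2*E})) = Interval(-5/6, 2*E)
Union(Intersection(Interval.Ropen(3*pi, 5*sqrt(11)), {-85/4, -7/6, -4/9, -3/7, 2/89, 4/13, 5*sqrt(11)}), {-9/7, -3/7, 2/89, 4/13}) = {-9/7, -3/7, 2/89, 4/13}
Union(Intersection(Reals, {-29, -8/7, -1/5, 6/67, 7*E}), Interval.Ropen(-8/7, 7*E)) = Union({-29}, Interval(-8/7, 7*E))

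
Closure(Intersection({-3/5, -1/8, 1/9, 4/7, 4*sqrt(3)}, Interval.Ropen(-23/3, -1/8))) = {-3/5}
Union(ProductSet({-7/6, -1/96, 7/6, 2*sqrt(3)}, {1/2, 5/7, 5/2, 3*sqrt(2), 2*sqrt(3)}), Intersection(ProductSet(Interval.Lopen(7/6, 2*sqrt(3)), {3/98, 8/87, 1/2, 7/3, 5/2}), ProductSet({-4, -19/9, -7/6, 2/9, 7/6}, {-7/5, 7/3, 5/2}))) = ProductSet({-7/6, -1/96, 7/6, 2*sqrt(3)}, {1/2, 5/7, 5/2, 3*sqrt(2), 2*sqrt(3)})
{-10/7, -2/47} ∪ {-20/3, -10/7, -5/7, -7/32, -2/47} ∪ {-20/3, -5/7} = {-20/3, -10/7, -5/7, -7/32, -2/47}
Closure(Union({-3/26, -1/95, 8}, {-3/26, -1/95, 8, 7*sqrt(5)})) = {-3/26, -1/95, 8, 7*sqrt(5)}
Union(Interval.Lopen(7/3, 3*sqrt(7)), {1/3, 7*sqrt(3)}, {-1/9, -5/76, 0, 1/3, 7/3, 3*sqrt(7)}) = Union({-1/9, -5/76, 0, 1/3, 7*sqrt(3)}, Interval(7/3, 3*sqrt(7)))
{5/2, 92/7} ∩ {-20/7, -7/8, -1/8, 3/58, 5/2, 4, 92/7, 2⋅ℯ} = {5/2, 92/7}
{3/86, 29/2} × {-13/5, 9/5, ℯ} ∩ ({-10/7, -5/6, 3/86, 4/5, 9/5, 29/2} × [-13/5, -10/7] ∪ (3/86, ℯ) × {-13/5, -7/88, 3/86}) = {3/86, 29/2} × {-13/5}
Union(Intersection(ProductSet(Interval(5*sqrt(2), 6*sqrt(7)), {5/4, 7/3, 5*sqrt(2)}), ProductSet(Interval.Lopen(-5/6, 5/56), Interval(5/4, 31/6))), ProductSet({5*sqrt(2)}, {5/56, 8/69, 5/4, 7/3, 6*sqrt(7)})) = ProductSet({5*sqrt(2)}, {5/56, 8/69, 5/4, 7/3, 6*sqrt(7)})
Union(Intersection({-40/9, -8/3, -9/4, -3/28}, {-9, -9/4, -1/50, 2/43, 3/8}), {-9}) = {-9, -9/4}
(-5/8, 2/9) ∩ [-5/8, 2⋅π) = (-5/8, 2/9)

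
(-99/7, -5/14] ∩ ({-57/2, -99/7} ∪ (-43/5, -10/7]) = (-43/5, -10/7]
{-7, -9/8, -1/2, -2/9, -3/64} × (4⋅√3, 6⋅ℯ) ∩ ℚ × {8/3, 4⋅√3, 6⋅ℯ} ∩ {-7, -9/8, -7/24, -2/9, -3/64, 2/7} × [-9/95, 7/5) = ∅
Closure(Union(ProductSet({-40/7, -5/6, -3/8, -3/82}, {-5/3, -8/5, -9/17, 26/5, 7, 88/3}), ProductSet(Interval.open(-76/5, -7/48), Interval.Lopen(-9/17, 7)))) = Union(ProductSet({-76/5, -7/48}, Interval(-9/17, 7)), ProductSet({-40/7, -5/6, -3/8, -3/82}, {-5/3, -8/5, -9/17, 26/5, 7, 88/3}), ProductSet(Interval(-76/5, -7/48), {-9/17, 7}), ProductSet(Interval.open(-76/5, -7/48), Interval.Lopen(-9/17, 7)))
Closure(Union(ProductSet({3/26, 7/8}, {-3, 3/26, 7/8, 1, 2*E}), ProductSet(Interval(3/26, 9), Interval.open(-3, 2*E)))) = ProductSet(Interval(3/26, 9), Interval(-3, 2*E))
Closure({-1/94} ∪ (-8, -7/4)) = [-8, -7/4] ∪ {-1/94}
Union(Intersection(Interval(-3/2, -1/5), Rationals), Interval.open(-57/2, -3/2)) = Union(Intersection(Interval(-3/2, -1/5), Rationals), Interval.Lopen(-57/2, -3/2))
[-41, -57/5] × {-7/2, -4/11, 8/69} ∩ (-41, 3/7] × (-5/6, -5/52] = (-41, -57/5] × {-4/11}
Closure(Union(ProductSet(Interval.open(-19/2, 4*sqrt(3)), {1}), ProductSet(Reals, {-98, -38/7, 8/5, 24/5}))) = Union(ProductSet(Interval(-19/2, 4*sqrt(3)), {1}), ProductSet(Reals, {-98, -38/7, 8/5, 24/5}))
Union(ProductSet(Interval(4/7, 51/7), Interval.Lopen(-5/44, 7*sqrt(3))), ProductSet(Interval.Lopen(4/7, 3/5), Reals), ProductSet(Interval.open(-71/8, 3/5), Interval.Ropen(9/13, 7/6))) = Union(ProductSet(Interval.open(-71/8, 3/5), Interval.Ropen(9/13, 7/6)), ProductSet(Interval.Lopen(4/7, 3/5), Reals), ProductSet(Interval(4/7, 51/7), Interval.Lopen(-5/44, 7*sqrt(3))))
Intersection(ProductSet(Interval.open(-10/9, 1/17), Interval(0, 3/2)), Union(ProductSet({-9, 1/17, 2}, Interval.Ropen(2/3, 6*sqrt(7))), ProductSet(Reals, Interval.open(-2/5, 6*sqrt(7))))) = ProductSet(Interval.open(-10/9, 1/17), Interval(0, 3/2))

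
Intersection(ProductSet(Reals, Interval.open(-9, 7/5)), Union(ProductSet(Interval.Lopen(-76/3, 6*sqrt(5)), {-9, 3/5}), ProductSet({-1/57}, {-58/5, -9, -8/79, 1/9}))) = Union(ProductSet({-1/57}, {-8/79, 1/9}), ProductSet(Interval.Lopen(-76/3, 6*sqrt(5)), {3/5}))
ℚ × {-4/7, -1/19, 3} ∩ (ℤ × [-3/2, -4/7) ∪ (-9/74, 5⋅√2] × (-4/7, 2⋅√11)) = (ℚ ∩ (-9/74, 5⋅√2]) × {-1/19, 3}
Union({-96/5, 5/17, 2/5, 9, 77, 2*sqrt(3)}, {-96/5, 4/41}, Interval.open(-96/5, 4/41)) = Union({5/17, 2/5, 9, 77, 2*sqrt(3)}, Interval(-96/5, 4/41))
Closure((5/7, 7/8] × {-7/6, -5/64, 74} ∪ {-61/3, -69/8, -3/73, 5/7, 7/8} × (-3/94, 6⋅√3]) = ([5/7, 7/8] × {-7/6, -5/64, 74}) ∪ ({-61/3, -69/8, -3/73, 5/7, 7/8} × [-3/94, 6⋅√3])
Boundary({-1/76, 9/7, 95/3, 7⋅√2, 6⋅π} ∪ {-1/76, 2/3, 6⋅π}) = {-1/76, 2/3, 9/7, 95/3, 7⋅√2, 6⋅π}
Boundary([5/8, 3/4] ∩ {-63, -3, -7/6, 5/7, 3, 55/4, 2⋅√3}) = {5/7}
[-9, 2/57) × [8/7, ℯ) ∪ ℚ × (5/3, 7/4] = (ℚ × (5/3, 7/4]) ∪ ([-9, 2/57) × [8/7, ℯ))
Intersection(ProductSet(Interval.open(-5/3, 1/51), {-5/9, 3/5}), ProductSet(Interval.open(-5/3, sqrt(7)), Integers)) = EmptySet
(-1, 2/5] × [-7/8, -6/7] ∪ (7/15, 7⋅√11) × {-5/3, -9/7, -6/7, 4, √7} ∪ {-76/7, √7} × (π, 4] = ({-76/7, √7} × (π, 4]) ∪ ((-1, 2/5] × [-7/8, -6/7]) ∪ ((7/15, 7⋅√11) × {-5/3, -9/7, -6/7, 4, √7})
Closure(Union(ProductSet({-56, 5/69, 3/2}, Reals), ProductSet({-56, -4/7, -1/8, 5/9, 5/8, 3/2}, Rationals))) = ProductSet({-56, -4/7, -1/8, 5/69, 5/9, 5/8, 3/2}, Reals)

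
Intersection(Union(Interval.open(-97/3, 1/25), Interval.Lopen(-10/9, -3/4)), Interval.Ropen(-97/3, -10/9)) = Interval.open(-97/3, -10/9)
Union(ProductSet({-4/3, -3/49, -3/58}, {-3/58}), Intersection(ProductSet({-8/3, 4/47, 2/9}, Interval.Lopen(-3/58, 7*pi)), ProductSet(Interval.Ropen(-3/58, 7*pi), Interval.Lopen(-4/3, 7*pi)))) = Union(ProductSet({4/47, 2/9}, Interval.Lopen(-3/58, 7*pi)), ProductSet({-4/3, -3/49, -3/58}, {-3/58}))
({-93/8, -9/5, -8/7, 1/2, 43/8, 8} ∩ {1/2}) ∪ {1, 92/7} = {1/2, 1, 92/7}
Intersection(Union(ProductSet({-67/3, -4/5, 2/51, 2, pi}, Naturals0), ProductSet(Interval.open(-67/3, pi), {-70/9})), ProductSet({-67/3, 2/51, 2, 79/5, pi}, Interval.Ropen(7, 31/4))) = ProductSet({-67/3, 2/51, 2, pi}, Range(7, 8, 1))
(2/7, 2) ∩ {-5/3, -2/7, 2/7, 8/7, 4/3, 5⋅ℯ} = {8/7, 4/3}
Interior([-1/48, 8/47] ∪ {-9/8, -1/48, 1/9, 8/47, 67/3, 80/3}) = (-1/48, 8/47)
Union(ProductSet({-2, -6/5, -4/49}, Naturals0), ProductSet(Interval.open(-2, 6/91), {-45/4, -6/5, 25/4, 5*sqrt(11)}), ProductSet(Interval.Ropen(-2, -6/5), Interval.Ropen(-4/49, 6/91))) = Union(ProductSet({-2, -6/5, -4/49}, Naturals0), ProductSet(Interval.Ropen(-2, -6/5), Interval.Ropen(-4/49, 6/91)), ProductSet(Interval.open(-2, 6/91), {-45/4, -6/5, 25/4, 5*sqrt(11)}))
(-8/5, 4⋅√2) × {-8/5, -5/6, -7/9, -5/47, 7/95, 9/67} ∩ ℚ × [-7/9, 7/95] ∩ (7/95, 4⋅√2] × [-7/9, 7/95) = (ℚ ∩ (7/95, 4⋅√2)) × {-7/9, -5/47}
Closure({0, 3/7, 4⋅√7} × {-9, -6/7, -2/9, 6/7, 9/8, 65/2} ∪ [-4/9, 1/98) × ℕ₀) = ([-4/9, 1/98] × ℕ₀) ∪ ({0, 3/7, 4⋅√7} × {-9, -6/7, -2/9, 6/7, 9/8, 65/2})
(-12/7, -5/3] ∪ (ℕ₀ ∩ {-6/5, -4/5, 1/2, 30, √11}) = (-12/7, -5/3] ∪ {30}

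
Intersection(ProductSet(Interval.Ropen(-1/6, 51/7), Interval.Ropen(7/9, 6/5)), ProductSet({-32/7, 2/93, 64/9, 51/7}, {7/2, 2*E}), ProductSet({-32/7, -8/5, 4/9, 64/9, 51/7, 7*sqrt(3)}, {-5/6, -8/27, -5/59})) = EmptySet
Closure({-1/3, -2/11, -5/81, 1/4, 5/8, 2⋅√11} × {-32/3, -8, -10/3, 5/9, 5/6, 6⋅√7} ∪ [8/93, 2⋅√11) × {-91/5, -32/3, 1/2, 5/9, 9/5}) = ([8/93, 2⋅√11] × {-91/5, -32/3, 1/2, 5/9, 9/5}) ∪ ({-1/3, -2/11, -5/81, 1/4, 5/8, 2⋅√11} × {-32/3, -8, -10/3, 5/9, 5/6, 6⋅√7})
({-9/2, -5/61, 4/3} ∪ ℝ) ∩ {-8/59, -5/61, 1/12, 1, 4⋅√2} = {-8/59, -5/61, 1/12, 1, 4⋅√2}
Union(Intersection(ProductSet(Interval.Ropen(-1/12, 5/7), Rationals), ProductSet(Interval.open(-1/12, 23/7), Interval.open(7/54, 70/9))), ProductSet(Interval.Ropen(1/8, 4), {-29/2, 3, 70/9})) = Union(ProductSet(Interval.open(-1/12, 5/7), Intersection(Interval.open(7/54, 70/9), Rationals)), ProductSet(Interval.Ropen(1/8, 4), {-29/2, 3, 70/9}))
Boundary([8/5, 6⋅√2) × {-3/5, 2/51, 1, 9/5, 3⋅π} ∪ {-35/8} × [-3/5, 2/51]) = ({-35/8} × [-3/5, 2/51]) ∪ ([8/5, 6⋅√2] × {-3/5, 2/51, 1, 9/5, 3⋅π})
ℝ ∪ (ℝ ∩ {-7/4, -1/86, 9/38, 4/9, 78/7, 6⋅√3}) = ℝ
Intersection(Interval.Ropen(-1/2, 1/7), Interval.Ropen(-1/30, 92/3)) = Interval.Ropen(-1/30, 1/7)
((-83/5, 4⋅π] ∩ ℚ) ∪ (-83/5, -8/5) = (-83/5, -8/5] ∪ (ℚ ∩ (-83/5, 4⋅π])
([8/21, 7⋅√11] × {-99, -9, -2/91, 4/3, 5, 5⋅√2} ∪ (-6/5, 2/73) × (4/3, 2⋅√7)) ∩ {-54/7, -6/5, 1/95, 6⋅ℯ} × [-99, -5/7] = {6⋅ℯ} × {-99, -9}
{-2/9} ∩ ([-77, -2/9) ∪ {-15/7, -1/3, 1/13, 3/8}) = ∅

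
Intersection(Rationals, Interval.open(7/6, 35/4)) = Intersection(Interval.open(7/6, 35/4), Rationals)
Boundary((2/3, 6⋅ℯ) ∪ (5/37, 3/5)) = {5/37, 3/5, 2/3, 6⋅ℯ}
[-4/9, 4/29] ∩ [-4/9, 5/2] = [-4/9, 4/29]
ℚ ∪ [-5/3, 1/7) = ℚ ∪ [-5/3, 1/7]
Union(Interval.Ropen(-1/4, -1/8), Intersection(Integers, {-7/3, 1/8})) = Interval.Ropen(-1/4, -1/8)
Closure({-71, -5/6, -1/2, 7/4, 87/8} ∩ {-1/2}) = {-1/2}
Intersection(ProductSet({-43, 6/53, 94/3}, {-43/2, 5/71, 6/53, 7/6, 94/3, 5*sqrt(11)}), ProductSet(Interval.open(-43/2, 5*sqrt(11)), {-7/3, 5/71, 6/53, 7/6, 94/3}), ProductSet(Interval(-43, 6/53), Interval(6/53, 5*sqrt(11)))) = ProductSet({6/53}, {6/53, 7/6})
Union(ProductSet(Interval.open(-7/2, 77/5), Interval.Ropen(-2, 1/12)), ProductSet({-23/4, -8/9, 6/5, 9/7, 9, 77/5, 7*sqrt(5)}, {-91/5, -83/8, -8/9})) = Union(ProductSet({-23/4, -8/9, 6/5, 9/7, 9, 77/5, 7*sqrt(5)}, {-91/5, -83/8, -8/9}), ProductSet(Interval.open(-7/2, 77/5), Interval.Ropen(-2, 1/12)))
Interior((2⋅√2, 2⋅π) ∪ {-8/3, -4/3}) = (2⋅√2, 2⋅π)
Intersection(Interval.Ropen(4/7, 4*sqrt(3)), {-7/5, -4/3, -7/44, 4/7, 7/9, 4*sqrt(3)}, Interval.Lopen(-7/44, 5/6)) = {4/7, 7/9}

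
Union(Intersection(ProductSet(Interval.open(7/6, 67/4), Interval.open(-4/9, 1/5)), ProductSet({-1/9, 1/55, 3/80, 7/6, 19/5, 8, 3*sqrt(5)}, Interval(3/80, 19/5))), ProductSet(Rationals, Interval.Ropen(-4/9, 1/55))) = Union(ProductSet({19/5, 8, 3*sqrt(5)}, Interval.Ropen(3/80, 1/5)), ProductSet(Rationals, Interval.Ropen(-4/9, 1/55)))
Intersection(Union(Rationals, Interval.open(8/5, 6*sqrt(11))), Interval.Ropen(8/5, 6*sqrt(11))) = Union(Intersection(Interval.Ropen(8/5, 6*sqrt(11)), Rationals), Interval.Ropen(8/5, 6*sqrt(11)))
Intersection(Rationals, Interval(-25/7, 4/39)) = Intersection(Interval(-25/7, 4/39), Rationals)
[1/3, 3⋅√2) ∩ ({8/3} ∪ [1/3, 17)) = [1/3, 3⋅√2)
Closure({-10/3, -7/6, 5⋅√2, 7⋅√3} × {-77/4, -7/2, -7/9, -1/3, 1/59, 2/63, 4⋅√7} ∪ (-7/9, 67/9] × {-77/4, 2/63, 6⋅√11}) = ([-7/9, 67/9] × {-77/4, 2/63, 6⋅√11}) ∪ ({-10/3, -7/6, 5⋅√2, 7⋅√3} × {-77/4, -7/2, -7/9, -1/3, 1/59, 2/63, 4⋅√7})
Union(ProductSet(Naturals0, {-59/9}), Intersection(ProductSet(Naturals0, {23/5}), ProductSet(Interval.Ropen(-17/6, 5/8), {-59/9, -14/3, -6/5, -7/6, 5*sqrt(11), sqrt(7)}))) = ProductSet(Naturals0, {-59/9})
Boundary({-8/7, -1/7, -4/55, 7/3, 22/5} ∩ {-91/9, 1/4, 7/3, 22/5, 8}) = {7/3, 22/5}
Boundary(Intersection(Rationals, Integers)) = Integers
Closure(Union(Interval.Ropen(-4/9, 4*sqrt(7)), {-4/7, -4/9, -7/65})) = Union({-4/7}, Interval(-4/9, 4*sqrt(7)))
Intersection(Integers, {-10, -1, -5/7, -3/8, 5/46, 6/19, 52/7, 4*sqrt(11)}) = {-10, -1}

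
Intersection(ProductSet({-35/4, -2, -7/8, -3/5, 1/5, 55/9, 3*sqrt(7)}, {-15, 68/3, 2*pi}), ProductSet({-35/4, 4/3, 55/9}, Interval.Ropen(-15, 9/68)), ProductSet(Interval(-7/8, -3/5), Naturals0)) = EmptySet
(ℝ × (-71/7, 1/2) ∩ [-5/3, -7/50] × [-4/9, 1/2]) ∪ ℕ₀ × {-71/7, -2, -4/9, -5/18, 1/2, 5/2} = (ℕ₀ × {-71/7, -2, -4/9, -5/18, 1/2, 5/2}) ∪ ([-5/3, -7/50] × [-4/9, 1/2))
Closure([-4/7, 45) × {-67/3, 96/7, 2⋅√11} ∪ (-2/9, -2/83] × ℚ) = ([-2/9, -2/83] × ℝ) ∪ ([-4/7, 45] × {-67/3, 96/7, 2⋅√11})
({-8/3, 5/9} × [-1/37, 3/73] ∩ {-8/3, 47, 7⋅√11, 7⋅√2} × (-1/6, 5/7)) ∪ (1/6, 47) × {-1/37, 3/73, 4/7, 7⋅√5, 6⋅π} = ({-8/3} × [-1/37, 3/73]) ∪ ((1/6, 47) × {-1/37, 3/73, 4/7, 7⋅√5, 6⋅π})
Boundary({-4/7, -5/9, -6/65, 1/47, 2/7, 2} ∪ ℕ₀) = {-4/7, -5/9, -6/65, 1/47, 2/7} ∪ ℕ₀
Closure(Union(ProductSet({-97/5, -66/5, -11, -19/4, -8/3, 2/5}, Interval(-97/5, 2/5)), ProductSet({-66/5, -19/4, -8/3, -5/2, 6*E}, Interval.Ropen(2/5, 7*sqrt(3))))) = Union(ProductSet({-66/5, -19/4, -8/3, -5/2, 6*E}, Interval(2/5, 7*sqrt(3))), ProductSet({-97/5, -66/5, -11, -19/4, -8/3, 2/5}, Interval(-97/5, 2/5)))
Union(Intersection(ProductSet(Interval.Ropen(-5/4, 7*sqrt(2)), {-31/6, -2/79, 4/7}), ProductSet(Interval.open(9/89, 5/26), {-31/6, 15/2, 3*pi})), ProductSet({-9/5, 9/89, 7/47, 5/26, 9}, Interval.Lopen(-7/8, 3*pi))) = Union(ProductSet({-9/5, 9/89, 7/47, 5/26, 9}, Interval.Lopen(-7/8, 3*pi)), ProductSet(Interval.open(9/89, 5/26), {-31/6}))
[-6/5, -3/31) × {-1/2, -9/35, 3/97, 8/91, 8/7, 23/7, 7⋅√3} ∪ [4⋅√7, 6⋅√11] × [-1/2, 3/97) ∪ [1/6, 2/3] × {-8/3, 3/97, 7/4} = ([1/6, 2/3] × {-8/3, 3/97, 7/4}) ∪ ([-6/5, -3/31) × {-1/2, -9/35, 3/97, 8/91, 8/7, 23/7, 7⋅√3}) ∪ ([4⋅√7, 6⋅√11] × [-1/2, 3/97))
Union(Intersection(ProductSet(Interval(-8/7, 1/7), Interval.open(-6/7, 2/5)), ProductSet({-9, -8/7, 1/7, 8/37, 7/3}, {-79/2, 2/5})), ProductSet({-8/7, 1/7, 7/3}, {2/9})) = ProductSet({-8/7, 1/7, 7/3}, {2/9})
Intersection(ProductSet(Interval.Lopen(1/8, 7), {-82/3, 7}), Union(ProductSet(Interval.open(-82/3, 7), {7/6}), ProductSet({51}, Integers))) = EmptySet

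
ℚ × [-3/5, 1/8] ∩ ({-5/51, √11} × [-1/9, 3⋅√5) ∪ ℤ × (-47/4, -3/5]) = (ℤ × {-3/5}) ∪ ({-5/51} × [-1/9, 1/8])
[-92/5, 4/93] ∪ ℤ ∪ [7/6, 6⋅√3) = ℤ ∪ [-92/5, 4/93] ∪ [7/6, 6⋅√3)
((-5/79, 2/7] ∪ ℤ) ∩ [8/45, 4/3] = [8/45, 2/7] ∪ {1}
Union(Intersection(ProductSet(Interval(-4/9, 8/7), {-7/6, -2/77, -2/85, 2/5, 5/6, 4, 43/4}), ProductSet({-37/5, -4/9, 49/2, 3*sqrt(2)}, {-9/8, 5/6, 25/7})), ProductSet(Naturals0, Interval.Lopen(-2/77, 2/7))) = Union(ProductSet({-4/9}, {5/6}), ProductSet(Naturals0, Interval.Lopen(-2/77, 2/7)))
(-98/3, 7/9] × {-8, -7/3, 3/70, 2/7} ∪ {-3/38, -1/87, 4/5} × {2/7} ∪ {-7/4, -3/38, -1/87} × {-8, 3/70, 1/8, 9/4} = ({-3/38, -1/87, 4/5} × {2/7}) ∪ ({-7/4, -3/38, -1/87} × {-8, 3/70, 1/8, 9/4}) ∪ ((-98/3, 7/9] × {-8, -7/3, 3/70, 2/7})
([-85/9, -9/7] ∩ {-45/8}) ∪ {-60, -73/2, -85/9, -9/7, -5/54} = {-60, -73/2, -85/9, -45/8, -9/7, -5/54}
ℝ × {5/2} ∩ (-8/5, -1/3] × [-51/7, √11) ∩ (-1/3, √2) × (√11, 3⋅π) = ∅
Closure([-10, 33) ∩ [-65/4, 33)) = [-10, 33]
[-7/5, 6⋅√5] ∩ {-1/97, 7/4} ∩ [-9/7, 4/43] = {-1/97}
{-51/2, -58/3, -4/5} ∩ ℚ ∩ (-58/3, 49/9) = {-4/5}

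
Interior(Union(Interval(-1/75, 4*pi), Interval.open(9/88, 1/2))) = Interval.open(-1/75, 4*pi)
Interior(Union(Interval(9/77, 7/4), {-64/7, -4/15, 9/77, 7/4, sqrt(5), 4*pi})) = Interval.open(9/77, 7/4)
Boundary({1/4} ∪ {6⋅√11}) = {1/4, 6⋅√11}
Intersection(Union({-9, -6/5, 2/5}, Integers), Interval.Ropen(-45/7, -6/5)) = Range(-6, -1, 1)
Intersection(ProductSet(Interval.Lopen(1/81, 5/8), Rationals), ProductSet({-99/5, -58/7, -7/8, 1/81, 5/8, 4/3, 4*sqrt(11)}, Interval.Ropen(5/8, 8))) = ProductSet({5/8}, Intersection(Interval.Ropen(5/8, 8), Rationals))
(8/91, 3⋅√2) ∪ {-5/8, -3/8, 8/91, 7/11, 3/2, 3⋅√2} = {-5/8, -3/8} ∪ [8/91, 3⋅√2]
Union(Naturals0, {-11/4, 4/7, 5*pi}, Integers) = Union({-11/4, 4/7, 5*pi}, Integers)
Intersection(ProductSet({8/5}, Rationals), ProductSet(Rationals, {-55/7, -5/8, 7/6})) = ProductSet({8/5}, {-55/7, -5/8, 7/6})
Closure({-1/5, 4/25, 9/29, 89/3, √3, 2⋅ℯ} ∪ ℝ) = ℝ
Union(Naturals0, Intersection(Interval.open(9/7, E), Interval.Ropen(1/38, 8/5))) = Union(Interval.open(9/7, 8/5), Naturals0)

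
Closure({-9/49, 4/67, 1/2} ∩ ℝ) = {-9/49, 4/67, 1/2}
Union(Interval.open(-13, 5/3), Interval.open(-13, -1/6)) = Interval.open(-13, 5/3)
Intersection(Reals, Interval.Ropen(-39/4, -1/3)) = Interval.Ropen(-39/4, -1/3)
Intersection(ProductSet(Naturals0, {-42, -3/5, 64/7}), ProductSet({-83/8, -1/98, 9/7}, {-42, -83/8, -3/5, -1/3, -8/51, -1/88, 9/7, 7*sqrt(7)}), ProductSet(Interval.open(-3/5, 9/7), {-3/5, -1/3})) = EmptySet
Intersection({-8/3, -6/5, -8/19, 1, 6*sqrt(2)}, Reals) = {-8/3, -6/5, -8/19, 1, 6*sqrt(2)}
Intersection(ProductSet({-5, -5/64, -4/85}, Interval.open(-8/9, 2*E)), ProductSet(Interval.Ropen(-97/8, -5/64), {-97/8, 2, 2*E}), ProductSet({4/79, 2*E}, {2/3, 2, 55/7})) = EmptySet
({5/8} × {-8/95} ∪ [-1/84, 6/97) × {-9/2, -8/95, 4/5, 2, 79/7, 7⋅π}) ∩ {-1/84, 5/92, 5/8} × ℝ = ({5/8} × {-8/95}) ∪ ({-1/84, 5/92} × {-9/2, -8/95, 4/5, 2, 79/7, 7⋅π})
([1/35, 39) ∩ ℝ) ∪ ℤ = ℤ ∪ [1/35, 39]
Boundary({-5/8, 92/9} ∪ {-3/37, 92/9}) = {-5/8, -3/37, 92/9}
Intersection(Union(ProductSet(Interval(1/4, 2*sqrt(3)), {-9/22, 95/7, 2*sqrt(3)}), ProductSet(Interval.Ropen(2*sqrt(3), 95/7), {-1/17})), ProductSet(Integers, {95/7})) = ProductSet(Range(1, 4, 1), {95/7})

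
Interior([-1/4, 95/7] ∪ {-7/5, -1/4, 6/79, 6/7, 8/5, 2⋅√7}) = (-1/4, 95/7)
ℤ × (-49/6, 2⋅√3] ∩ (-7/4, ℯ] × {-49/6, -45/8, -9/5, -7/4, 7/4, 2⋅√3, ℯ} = {-1, 0, 1, 2} × {-45/8, -9/5, -7/4, 7/4, 2⋅√3, ℯ}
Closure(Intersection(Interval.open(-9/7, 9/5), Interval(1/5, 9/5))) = Interval(1/5, 9/5)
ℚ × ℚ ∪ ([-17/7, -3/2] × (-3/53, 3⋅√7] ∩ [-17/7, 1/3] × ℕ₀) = (ℚ × ℚ) ∪ ([-17/7, -3/2] × {0, 1, …, 7})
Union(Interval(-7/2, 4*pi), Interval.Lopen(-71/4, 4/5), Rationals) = Union(Interval(-71/4, 4*pi), Rationals)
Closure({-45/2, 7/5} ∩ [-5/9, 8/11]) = ∅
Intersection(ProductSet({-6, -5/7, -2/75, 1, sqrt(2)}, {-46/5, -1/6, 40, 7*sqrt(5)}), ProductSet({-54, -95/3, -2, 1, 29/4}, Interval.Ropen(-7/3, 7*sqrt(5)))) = ProductSet({1}, {-1/6})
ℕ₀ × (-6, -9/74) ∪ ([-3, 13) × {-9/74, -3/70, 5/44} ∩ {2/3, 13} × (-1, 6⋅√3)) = ({2/3} × {-9/74, -3/70, 5/44}) ∪ (ℕ₀ × (-6, -9/74))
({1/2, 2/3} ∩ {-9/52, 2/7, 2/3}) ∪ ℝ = ℝ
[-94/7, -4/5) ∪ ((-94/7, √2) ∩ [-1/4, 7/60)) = [-94/7, -4/5) ∪ [-1/4, 7/60)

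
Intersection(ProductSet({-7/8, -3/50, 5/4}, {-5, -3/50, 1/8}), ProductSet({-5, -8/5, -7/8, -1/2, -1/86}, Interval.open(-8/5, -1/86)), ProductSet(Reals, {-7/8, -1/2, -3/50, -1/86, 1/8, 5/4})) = ProductSet({-7/8}, {-3/50})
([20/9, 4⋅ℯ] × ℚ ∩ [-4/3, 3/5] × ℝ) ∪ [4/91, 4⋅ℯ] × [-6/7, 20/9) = [4/91, 4⋅ℯ] × [-6/7, 20/9)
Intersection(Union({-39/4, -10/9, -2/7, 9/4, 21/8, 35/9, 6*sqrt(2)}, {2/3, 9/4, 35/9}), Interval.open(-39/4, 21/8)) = {-10/9, -2/7, 2/3, 9/4}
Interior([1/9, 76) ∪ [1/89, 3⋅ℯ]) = (1/89, 76)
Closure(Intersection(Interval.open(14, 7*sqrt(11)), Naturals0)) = Range(15, 24, 1)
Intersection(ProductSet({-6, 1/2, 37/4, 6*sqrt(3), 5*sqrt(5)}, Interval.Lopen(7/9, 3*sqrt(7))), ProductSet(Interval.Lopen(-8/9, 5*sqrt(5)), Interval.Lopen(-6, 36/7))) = ProductSet({1/2, 37/4, 6*sqrt(3), 5*sqrt(5)}, Interval.Lopen(7/9, 36/7))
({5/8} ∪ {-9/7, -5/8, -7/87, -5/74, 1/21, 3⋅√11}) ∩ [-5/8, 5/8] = {-5/8, -7/87, -5/74, 1/21, 5/8}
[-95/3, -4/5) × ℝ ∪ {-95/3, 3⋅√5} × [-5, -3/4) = ([-95/3, -4/5) × ℝ) ∪ ({-95/3, 3⋅√5} × [-5, -3/4))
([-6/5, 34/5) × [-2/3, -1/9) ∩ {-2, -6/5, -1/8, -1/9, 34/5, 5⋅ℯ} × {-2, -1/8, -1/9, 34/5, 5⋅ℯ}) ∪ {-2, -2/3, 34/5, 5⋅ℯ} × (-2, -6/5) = ({-6/5, -1/8, -1/9} × {-1/8}) ∪ ({-2, -2/3, 34/5, 5⋅ℯ} × (-2, -6/5))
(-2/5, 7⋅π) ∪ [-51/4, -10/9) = [-51/4, -10/9) ∪ (-2/5, 7⋅π)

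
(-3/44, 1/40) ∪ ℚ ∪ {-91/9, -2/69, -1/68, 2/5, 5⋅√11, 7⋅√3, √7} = ℚ ∪ [-3/44, 1/40] ∪ {5⋅√11, 7⋅√3, √7}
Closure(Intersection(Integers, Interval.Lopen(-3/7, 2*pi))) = Range(0, 7, 1)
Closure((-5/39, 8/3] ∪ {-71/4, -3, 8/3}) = {-71/4, -3} ∪ [-5/39, 8/3]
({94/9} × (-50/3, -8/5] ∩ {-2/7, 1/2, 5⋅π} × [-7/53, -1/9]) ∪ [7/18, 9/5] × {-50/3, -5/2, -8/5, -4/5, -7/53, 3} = [7/18, 9/5] × {-50/3, -5/2, -8/5, -4/5, -7/53, 3}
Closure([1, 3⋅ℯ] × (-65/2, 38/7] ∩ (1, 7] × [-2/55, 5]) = [1, 7] × [-2/55, 5]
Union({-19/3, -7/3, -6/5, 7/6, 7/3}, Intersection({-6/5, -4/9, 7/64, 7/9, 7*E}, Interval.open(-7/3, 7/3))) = {-19/3, -7/3, -6/5, -4/9, 7/64, 7/9, 7/6, 7/3}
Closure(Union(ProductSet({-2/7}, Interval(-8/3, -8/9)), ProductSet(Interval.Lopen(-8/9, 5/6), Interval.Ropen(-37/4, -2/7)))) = Union(ProductSet({-8/9, 5/6}, Interval(-37/4, -2/7)), ProductSet(Interval(-8/9, 5/6), {-37/4, -2/7}), ProductSet(Interval.Lopen(-8/9, 5/6), Interval.Ropen(-37/4, -2/7)))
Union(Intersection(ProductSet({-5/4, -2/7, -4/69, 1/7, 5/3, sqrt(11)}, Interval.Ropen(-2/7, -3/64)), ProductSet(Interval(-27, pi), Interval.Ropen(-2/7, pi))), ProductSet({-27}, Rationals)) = Union(ProductSet({-27}, Rationals), ProductSet({-5/4, -2/7, -4/69, 1/7, 5/3}, Interval.Ropen(-2/7, -3/64)))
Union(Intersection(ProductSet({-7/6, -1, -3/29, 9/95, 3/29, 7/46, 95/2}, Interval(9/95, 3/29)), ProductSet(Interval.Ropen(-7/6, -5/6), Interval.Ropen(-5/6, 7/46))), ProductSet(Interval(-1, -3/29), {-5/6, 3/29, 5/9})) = Union(ProductSet({-7/6, -1}, Interval(9/95, 3/29)), ProductSet(Interval(-1, -3/29), {-5/6, 3/29, 5/9}))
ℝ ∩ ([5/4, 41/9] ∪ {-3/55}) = {-3/55} ∪ [5/4, 41/9]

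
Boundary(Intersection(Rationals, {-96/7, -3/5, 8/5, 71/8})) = {-96/7, -3/5, 8/5, 71/8}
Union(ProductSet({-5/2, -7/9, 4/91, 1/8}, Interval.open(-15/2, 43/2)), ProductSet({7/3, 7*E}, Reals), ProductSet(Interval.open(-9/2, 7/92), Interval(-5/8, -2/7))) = Union(ProductSet({7/3, 7*E}, Reals), ProductSet({-5/2, -7/9, 4/91, 1/8}, Interval.open(-15/2, 43/2)), ProductSet(Interval.open(-9/2, 7/92), Interval(-5/8, -2/7)))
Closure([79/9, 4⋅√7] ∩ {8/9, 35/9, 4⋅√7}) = {4⋅√7}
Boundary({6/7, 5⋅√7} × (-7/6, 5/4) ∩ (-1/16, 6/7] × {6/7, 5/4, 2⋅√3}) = {6/7} × {6/7}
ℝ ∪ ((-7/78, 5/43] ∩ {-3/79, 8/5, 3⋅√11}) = ℝ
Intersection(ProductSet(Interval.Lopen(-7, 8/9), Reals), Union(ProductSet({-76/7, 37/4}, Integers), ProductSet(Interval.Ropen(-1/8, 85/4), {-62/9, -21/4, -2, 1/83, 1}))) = ProductSet(Interval(-1/8, 8/9), {-62/9, -21/4, -2, 1/83, 1})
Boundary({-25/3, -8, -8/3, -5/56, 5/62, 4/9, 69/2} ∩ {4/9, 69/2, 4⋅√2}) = {4/9, 69/2}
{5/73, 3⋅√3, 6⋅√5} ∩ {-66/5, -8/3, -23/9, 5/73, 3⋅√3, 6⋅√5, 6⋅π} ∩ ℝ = {5/73, 3⋅√3, 6⋅√5}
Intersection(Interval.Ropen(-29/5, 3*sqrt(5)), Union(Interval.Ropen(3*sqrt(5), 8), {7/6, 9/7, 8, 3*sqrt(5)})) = {7/6, 9/7}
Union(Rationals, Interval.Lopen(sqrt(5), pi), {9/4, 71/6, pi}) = Union(Interval.Lopen(sqrt(5), pi), Rationals)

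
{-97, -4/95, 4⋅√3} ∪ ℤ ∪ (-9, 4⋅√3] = ℤ ∪ [-9, 4⋅√3]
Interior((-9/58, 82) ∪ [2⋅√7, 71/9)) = (-9/58, 82)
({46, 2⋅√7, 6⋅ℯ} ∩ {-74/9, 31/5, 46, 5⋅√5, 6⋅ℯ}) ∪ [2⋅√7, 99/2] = [2⋅√7, 99/2]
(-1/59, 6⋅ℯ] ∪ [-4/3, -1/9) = [-4/3, -1/9) ∪ (-1/59, 6⋅ℯ]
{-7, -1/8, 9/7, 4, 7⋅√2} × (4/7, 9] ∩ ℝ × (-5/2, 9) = {-7, -1/8, 9/7, 4, 7⋅√2} × (4/7, 9)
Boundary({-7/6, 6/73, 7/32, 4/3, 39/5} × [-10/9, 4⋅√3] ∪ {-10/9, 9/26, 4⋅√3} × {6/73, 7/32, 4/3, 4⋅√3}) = ({-7/6, 6/73, 7/32, 4/3, 39/5} × [-10/9, 4⋅√3]) ∪ ({-10/9, 9/26, 4⋅√3} × {6/73, 7/32, 4/3, 4⋅√3})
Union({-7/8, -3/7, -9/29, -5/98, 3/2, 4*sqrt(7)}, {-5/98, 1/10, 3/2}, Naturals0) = Union({-7/8, -3/7, -9/29, -5/98, 1/10, 3/2, 4*sqrt(7)}, Naturals0)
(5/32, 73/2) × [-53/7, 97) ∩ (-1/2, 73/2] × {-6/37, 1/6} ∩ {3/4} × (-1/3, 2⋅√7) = {3/4} × {-6/37, 1/6}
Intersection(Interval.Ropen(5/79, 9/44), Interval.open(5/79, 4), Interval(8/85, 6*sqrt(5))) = Interval.Ropen(8/85, 9/44)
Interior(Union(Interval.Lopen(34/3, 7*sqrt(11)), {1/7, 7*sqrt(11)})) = Interval.open(34/3, 7*sqrt(11))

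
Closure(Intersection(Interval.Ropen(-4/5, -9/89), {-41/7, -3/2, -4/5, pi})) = {-4/5}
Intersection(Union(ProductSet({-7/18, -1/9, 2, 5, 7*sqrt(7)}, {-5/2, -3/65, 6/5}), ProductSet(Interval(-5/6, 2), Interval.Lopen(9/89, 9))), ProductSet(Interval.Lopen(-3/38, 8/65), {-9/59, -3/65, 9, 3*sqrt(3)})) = ProductSet(Interval.Lopen(-3/38, 8/65), {9, 3*sqrt(3)})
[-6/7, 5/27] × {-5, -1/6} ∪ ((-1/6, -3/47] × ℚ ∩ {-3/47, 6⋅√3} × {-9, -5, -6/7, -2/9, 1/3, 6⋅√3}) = ({-3/47} × {-9, -5, -6/7, -2/9, 1/3}) ∪ ([-6/7, 5/27] × {-5, -1/6})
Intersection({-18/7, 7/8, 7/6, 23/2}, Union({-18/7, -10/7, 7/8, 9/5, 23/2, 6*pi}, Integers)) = {-18/7, 7/8, 23/2}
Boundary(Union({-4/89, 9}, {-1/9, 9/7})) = {-1/9, -4/89, 9/7, 9}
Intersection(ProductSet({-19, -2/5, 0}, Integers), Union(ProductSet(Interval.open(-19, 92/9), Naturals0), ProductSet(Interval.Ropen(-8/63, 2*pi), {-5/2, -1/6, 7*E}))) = ProductSet({-2/5, 0}, Naturals0)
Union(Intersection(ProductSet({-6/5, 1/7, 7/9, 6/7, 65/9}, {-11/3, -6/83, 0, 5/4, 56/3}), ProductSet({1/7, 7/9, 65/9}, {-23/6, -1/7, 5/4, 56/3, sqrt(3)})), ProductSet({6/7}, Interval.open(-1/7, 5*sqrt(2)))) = Union(ProductSet({6/7}, Interval.open(-1/7, 5*sqrt(2))), ProductSet({1/7, 7/9, 65/9}, {5/4, 56/3}))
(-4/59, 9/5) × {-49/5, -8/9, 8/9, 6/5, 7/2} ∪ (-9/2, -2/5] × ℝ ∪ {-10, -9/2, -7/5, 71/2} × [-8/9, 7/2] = ((-9/2, -2/5] × ℝ) ∪ ({-10, -9/2, -7/5, 71/2} × [-8/9, 7/2]) ∪ ((-4/59, 9/5) × {-49/5, -8/9, 8/9, 6/5, 7/2})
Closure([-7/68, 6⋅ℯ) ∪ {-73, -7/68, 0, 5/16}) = {-73} ∪ [-7/68, 6⋅ℯ]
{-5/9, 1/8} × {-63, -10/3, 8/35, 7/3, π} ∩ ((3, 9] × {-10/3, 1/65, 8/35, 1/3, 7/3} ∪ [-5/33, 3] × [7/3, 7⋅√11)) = {1/8} × {7/3, π}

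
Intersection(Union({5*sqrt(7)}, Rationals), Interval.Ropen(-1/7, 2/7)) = Intersection(Interval.Ropen(-1/7, 2/7), Rationals)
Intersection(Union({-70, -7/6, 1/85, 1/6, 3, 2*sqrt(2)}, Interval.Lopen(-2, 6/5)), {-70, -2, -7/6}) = {-70, -7/6}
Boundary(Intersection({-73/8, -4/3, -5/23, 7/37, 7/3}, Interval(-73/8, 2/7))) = {-73/8, -4/3, -5/23, 7/37}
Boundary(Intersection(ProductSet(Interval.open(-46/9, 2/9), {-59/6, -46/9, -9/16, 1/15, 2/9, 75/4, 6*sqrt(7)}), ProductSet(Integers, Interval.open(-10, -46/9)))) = ProductSet(Range(-5, 1, 1), {-59/6})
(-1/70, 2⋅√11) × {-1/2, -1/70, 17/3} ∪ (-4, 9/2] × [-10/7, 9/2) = ((-4, 9/2] × [-10/7, 9/2)) ∪ ((-1/70, 2⋅√11) × {-1/2, -1/70, 17/3})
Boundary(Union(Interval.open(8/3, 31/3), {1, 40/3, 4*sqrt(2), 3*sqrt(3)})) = {1, 8/3, 31/3, 40/3}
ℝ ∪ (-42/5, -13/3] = (-∞, ∞)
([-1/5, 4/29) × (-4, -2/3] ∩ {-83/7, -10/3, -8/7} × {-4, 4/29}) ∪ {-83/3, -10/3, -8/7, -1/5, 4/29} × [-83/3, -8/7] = {-83/3, -10/3, -8/7, -1/5, 4/29} × [-83/3, -8/7]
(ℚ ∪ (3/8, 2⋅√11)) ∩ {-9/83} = {-9/83}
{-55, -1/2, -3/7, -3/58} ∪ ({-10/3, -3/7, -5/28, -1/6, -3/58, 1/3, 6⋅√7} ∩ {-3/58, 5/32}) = {-55, -1/2, -3/7, -3/58}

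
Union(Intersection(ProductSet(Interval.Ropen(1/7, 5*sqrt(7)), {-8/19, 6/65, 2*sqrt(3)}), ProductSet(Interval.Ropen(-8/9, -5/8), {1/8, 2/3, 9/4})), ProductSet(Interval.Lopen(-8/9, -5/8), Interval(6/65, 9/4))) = ProductSet(Interval.Lopen(-8/9, -5/8), Interval(6/65, 9/4))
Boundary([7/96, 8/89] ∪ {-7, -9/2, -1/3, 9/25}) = {-7, -9/2, -1/3, 7/96, 8/89, 9/25}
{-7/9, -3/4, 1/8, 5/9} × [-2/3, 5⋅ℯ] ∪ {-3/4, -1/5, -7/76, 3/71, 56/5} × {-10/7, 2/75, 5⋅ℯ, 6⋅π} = ({-7/9, -3/4, 1/8, 5/9} × [-2/3, 5⋅ℯ]) ∪ ({-3/4, -1/5, -7/76, 3/71, 56/5} × {-10/7, 2/75, 5⋅ℯ, 6⋅π})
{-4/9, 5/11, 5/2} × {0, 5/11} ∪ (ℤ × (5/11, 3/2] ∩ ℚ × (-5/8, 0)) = {-4/9, 5/11, 5/2} × {0, 5/11}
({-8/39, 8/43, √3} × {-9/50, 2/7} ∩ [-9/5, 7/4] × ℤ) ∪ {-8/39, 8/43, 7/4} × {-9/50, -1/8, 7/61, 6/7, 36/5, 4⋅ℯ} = {-8/39, 8/43, 7/4} × {-9/50, -1/8, 7/61, 6/7, 36/5, 4⋅ℯ}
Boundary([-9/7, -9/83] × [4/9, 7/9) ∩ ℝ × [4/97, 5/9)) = ({-9/7, -9/83} × [4/9, 5/9]) ∪ ([-9/7, -9/83] × {4/9, 5/9})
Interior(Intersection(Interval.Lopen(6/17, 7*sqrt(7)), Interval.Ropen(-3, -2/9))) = EmptySet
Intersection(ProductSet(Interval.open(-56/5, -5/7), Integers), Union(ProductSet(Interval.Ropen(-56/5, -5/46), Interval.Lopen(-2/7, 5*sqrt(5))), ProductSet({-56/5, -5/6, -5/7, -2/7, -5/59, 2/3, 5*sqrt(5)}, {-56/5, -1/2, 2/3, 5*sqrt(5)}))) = ProductSet(Interval.open(-56/5, -5/7), Range(0, 12, 1))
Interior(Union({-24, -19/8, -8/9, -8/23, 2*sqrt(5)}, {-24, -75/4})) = EmptySet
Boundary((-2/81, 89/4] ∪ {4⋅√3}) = {-2/81, 89/4}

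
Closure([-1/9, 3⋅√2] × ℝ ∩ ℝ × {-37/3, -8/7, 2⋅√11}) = [-1/9, 3⋅√2] × {-37/3, -8/7, 2⋅√11}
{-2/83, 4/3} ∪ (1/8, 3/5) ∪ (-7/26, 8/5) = (-7/26, 8/5)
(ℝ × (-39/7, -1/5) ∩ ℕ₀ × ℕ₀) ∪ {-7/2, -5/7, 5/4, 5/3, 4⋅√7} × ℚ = {-7/2, -5/7, 5/4, 5/3, 4⋅√7} × ℚ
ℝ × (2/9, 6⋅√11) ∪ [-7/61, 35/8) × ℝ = ([-7/61, 35/8) × ℝ) ∪ (ℝ × (2/9, 6⋅√11))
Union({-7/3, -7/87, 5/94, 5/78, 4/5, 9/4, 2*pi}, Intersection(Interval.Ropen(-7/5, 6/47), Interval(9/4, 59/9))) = {-7/3, -7/87, 5/94, 5/78, 4/5, 9/4, 2*pi}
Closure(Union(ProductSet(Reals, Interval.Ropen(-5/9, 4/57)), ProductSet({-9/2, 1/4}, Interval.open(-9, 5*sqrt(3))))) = Union(ProductSet({-9/2, 1/4}, Interval(-9, 5*sqrt(3))), ProductSet(Reals, Interval(-5/9, 4/57)))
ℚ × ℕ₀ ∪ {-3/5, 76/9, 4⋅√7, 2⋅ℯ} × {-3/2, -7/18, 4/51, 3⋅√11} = (ℚ × ℕ₀) ∪ ({-3/5, 76/9, 4⋅√7, 2⋅ℯ} × {-3/2, -7/18, 4/51, 3⋅√11})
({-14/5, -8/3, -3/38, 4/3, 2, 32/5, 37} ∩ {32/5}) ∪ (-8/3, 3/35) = (-8/3, 3/35) ∪ {32/5}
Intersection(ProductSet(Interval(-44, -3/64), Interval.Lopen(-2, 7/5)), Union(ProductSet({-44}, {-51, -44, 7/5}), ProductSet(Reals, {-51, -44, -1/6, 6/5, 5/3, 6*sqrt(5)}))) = Union(ProductSet({-44}, {7/5}), ProductSet(Interval(-44, -3/64), {-1/6, 6/5}))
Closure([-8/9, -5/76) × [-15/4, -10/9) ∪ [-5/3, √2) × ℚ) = ([-5/3, √2) × ℚ) ∪ ([-8/9, -5/76) × [-15/4, -10/9)) ∪ (([-5/3, -8/9] ∪ [-5/76, √2]) × ℝ) ∪ ([-5/3, √2] × ((-∞, -15/4] ∪ [-10/9, ∞)))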